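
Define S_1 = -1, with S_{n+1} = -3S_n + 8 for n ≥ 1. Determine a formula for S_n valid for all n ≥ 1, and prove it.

Claim: S_n = (-3)^n + 2.

Base case: S_1 = -1, and (-3)^1 + 2 = -3 + 2 = -1.
Assume S_j = (-3)^j + 2 for some j ≥ 1.
Then S_{j+1} = -3S_j + 8 = -3·((-3)^j + 2) + 8 = -3·(-3)^j − 6 + 8 = (-3)^{j+1} + 2.
By induction, S_n = (-3)^n + 2 for all n ≥ 1.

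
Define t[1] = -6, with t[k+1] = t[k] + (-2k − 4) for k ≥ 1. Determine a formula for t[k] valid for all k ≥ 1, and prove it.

Claim: t[k] = -k^2 − 3k − 2.

Base case: t[1] = -6, and -1^2 − 3·1 − 2 = -6.
Assume t[m] = -m^2 − 3m − 2.
Then t[m+1] = t[m] + (-2m − 4) = (-m^2 − 3m − 2) + (-2m − 4) = -m^2 − 5m − 6,
and -(m+1)^2 − 3·(m+1) − 2 = -m^2 − 5m − 6.
By induction, t[k] = -k^2 − 3k − 2 for all k ≥ 1.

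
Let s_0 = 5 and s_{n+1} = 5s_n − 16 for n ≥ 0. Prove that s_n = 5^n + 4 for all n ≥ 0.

Base case: s_0 = 5, and 5^0 + 4 = 1 + 4 = 5.
Assume s_m = 5^m + 4 for some m ≥ 0.
Then s_{m+1} = 5s_m − 16 = 5·(5^m + 4) − 16 = 5^{m+1} + 20 − 16 = 5^{m+1} + 4.
So the formula holds for m+1, and by induction s_n = 5^n + 4 for all n ≥ 0.

s_n = 5^n + 4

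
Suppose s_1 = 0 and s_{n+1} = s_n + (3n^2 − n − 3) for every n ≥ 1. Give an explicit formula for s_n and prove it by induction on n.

Claim: s_n = n^3 − 2n^2 − 2n + 3.

Base case: s_1 = 0, and 1^3 − 2·1^2 − 2·1 + 3 = 0.
Assume s_k = k^3 − 2k^2 − 2k + 3.
Then s_{k+1} = s_k + (3k^2 − k − 3) = (k^3 − 2k^2 − 2k + 3) + (3k^2 − k − 3) = k^3 + k^2 − 3k,
and (k+1)^3 − 2·(k+1)^2 − 2·(k+1) + 3 = k^3 + k^2 − 3k.
By induction, s_n = n^3 − 2n^2 − 2n + 3 for all n ≥ 1.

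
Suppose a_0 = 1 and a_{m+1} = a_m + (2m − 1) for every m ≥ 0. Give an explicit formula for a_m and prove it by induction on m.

Claim: a_m = m^2 − 2m + 1.

Base case: a_0 = 1, and 0^2 − 2·0 + 1 = 1.
Assume a_r = r^2 − 2r + 1.
Then a_{r+1} = a_r + (2r − 1) = (r^2 − 2r + 1) + (2r − 1) = r^2,
and (r+1)^2 − 2·(r+1) + 1 = r^2.
This completes the inductive step, so a_m = m^2 − 2m + 1 for all m ≥ 0.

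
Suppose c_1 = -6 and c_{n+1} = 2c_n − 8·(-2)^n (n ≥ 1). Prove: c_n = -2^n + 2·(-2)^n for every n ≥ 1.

Base case: c_1 = -6, and -2^1 + 2·(-2)^1 = -2 − 4 = -6.
Assume c_k = -2^k + 2·(-2)^k for some k ≥ 1.
Then c_{k+1} = 2c_k − 8·(-2)^k = 2·(-2^k + 2·(-2)^k) − 8·(-2)^k = -2^{k+1} + 4·(-2)^k − 8·(-2)^k = -2^{k+1} − 4·(-2)^k = -2^{k+1} + 2·(-2)^{k+1}.
So the formula holds for k+1, and by induction c_n = -2^n + 2·(-2)^n for all n ≥ 1.

c_n = -2^n + 2·(-2)^n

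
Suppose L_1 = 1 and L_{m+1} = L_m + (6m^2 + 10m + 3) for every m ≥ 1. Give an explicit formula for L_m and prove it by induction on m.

Claim: L_m = 2m^3 + 2m^2 − m − 2.

Base case: L_1 = 1, and 2·1^3 + 2·1^2 − 1 − 2 = 1.
Assume L_k = 2k^3 + 2k^2 − k − 2.
Then L_{k+1} = L_k + (6k^2 + 10k + 3) = (2k^3 + 2k^2 − k − 2) + (6k^2 + 10k + 3) = 2k^3 + 8k^2 + 9k + 1,
and 2·(k+1)^3 + 2·(k+1)^2 − (k+1) − 2 = 2k^3 + 8k^2 + 9k + 1.
This completes the inductive step, so L_m = 2m^3 + 2m^2 − m − 2 for all m ≥ 1.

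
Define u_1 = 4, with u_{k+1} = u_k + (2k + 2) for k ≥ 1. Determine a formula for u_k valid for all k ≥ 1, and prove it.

Claim: u_k = k^2 + k + 2.

Base case: u_1 = 4, and 1^2 + 1 + 2 = 4.
Assume u_r = r^2 + r + 2.
Then u_{r+1} = u_r + (2r + 2) = (r^2 + r + 2) + (2r + 2) = r^2 + 3r + 4,
and (r+1)^2 + (r+1) + 2 = r^2 + 3r + 4.
This completes the inductive step, so u_k = k^2 + k + 2 for all k ≥ 1.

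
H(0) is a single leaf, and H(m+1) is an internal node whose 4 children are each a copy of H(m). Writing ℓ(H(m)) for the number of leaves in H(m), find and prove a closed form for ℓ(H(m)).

Claim: ℓ(H(m)) = 4^m.

Base case: ℓ(H(0)) = 1, and 4^0 = 1.
Assume ℓ(H(j)) = 4^j.
Then ℓ(H(j+1)) = 4·ℓ(H(j)) = 4·4^j = 4^{j+1}.
Hence ℓ(H(m)) = 4^m for every m ≥ 0, by induction.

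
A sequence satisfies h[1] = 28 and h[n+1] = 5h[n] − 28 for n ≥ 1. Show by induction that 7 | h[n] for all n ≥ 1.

Base case: h[1] = 28 = 7·4, so 7 | h[1].
Assume 7 | h[m], so h[m] = 7t for some integer t.
Then h[m+1] = 5h[m] − 28 = 5·(7t) − 28 = 7(5t − 4), so 7 | h[m+1].
By induction, 7 | h[n] for all n ≥ 1.

7 | h[n]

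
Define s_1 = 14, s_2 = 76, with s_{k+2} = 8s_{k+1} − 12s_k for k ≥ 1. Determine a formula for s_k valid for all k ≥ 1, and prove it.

Claim: s_k = 2·6^k + 2^k.

Base cases: s_1 = 14 and 2·6^1 + 2^1 = 14; s_2 = 76 and 2·6^2 + 2^2 = 76.
Assume s_j = 2·6^j + 2^j for all 1 ≤ j ≤ m, where m ≥ 2.
Then s_{m+1} = 8s_m − 12s_{m−1} = 8·(2·6^m + 2^m) − 12·(2·6^{m−1} + 2^{m−1}) = 2·(8·6 − 12)6^{m−1} + (8·2 − 12)2^{m−1} = 72·6^{m−1} + 4·2^{m−1} = 2·6^{m+1} + 2^{m+1}.
This completes the inductive step, so s_k = 2·6^k + 2^k for all k ≥ 1.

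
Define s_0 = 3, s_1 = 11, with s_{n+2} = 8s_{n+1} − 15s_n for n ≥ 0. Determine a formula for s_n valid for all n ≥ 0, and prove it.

Claim: s_n = 5^n + 2·3^n.

Base cases: s_0 = 3 and 5^0 + 2·3^0 = 3; s_1 = 11 and 5^1 + 2·3^1 = 11.
Assume s_j = 5^j + 2·3^j for all 0 ≤ j ≤ r, where r ≥ 1.
Then s_{r+1} = 8s_r − 15s_{r−1} = 8·(5^r + 2·3^r) − 15·(5^{r−1} + 2·3^{r−1}) = (8·5 − 15)5^{r−1} + 2·(8·3 − 15)3^{r−1} = 25·5^{r−1} + 18·3^{r−1} = 5^{r+1} + 2·3^{r+1}.
Hence s_n = 5^n + 2·3^n for every n ≥ 0, by strong induction.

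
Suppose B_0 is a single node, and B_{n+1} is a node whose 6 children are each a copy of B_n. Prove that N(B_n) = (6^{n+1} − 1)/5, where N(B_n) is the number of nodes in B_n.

Base case: N(B_0) = 1, and (6^{0+1} − 1)/5 = 1.
Assume N(B_m) = (6^{m+1} − 1)/5.
Then N(B_{m+1}) = 1 + 6N(B_m) = 1 + 6·(6^{m+1} − 1)/5 = 1 + (6^{m+2} − 6)/5 = (5 + 6^{m+2} − 6)/5 = (6^{m+2} − 1)/5.
Hence N(B_n) = (6^{n+1} − 1)/5 for every n ≥ 0, by induction.

N(B_n) = (6^{n+1} − 1)/5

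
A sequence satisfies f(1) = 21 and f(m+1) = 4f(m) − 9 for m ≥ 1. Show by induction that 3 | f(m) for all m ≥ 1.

Base case: f(1) = 21 = 3·7, so 3 | f(1).
Assume 3 | f(k), so f(k) = 3t for some integer t.
Then f(k+1) = 4f(k) − 9 = 4·(3t) − 9 = 3(4t − 3), so 3 | f(k+1).
By induction, 3 | f(m) for all m ≥ 1.

3 | f(m)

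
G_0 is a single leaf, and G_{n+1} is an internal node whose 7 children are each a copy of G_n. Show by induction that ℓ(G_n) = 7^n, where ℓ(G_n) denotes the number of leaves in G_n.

Base case: ℓ(G_0) = 1, and 7^0 = 1.
Assume ℓ(G_j) = 7^j.
Then ℓ(G_{j+1}) = 7·ℓ(G_j) = 7·7^j = 7^{j+1}.
So the formula holds for j+1, and by induction ℓ(G_n) = 7^n for all n ≥ 0.

ℓ(G_n) = 7^n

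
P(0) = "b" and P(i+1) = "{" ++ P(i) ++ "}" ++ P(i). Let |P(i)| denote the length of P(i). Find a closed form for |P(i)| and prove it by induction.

Claim: |P(i)| = 3·2^i − 2.

Base case: |P(0)| = 1, and 3·2^0 − 2 = 1.
Assume |P(m)| = 3·2^m − 2.
Then |P(m+1)| = 1 + |P(m)| + 1 + |P(m)| = 2|P(m)| + 2 = 2(3·2^m − 2) + 2 = 3·2^{m+1} − 4 + 2 = 3·2^{m+1} − 2.
So the formula holds for m+1, and by induction |P(i)| = 3·2^i − 2 for all i ≥ 0.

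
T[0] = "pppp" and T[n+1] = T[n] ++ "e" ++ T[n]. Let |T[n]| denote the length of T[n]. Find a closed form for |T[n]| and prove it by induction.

Claim: |T[n]| = 5·2^n − 1.

Base case: |T[0]| = 4, and 5·2^0 − 1 = 4.
Assume |T[m]| = 5·2^m − 1.
Then |T[m+1]| = |T[m]| + 1 + |T[m]| = 2|T[m]| + 1 = 2(5·2^m − 1) + 1 = 5·2^{m+1} − 2 + 1 = 5·2^{m+1} − 1.
By induction, |T[n]| = 5·2^n − 1 for all n ≥ 0.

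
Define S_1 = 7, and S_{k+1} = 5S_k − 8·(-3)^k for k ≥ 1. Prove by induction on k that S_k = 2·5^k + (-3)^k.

Base case: S_1 = 7, and 2·5^1 + (-3)^1 = 10 − 3 = 7.
Assume S_r = 2·5^r + (-3)^r for some r ≥ 1.
Then S_{r+1} = 5S_r − 8·(-3)^r = 5·(2·5^r + (-3)^r) − 8·(-3)^r = 2·5^{r+1} + 5·(-3)^r − 8·(-3)^r = 2·5^{r+1} − 3·(-3)^r = 2·5^{r+1} + (-3)^{r+1}.
This completes the inductive step, so S_k = 2·5^k + (-3)^k for all k ≥ 1.

S_k = 2·5^k + (-3)^k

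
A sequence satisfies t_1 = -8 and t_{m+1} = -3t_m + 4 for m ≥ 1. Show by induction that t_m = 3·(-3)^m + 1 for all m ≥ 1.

Base case: t_1 = -8, and 3·(-3)^1 + 1 = -9 + 1 = -8.
Assume t_j = 3·(-3)^j + 1 for some j ≥ 1.
Then t_{j+1} = -3t_j + 4 = -3·(3·(-3)^j + 1) + 4 = -9·(-3)^j − 3 + 4 = 3·(-3)^{j+1} + 1.
By induction, t_m = 3·(-3)^m + 1 for all m ≥ 1.

t_m = 3·(-3)^m + 1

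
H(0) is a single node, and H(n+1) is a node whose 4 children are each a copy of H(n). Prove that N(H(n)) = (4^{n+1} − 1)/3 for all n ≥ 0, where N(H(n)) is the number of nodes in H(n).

Base case: N(H(0)) = 1, and (4^{0+1} − 1)/3 = 1.
Assume N(H(m)) = (4^{m+1} − 1)/3.
Then N(H(m+1)) = 1 + 4N(H(m)) = 1 + 4·(4^{m+1} − 1)/3 = 1 + (4^{m+2} − 4)/3 = (3 + 4^{m+2} − 4)/3 = (4^{m+2} − 1)/3.
So the formula holds for m+1, and by induction N(H(n)) = (4^{n+1} − 1)/3 for all n ≥ 0.

N(H(n)) = (4^{n+1} − 1)/3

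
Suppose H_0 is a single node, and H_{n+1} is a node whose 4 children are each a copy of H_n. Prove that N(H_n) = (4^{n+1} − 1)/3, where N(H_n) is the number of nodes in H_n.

Base case: N(H_0) = 1, and (4^{0+1} − 1)/3 = 1.
Assume N(H_m) = (4^{m+1} − 1)/3.
Then N(H_{m+1}) = 1 + 4N(H_m) = 1 + 4·(4^{m+1} − 1)/3 = 1 + (4^{m+2} − 4)/3 = (3 + 4^{m+2} − 4)/3 = (4^{m+2} − 1)/3.
This completes the inductive step, so N(H_n) = (4^{n+1} − 1)/3 for all n ≥ 0.

N(H_n) = (4^{n+1} − 1)/3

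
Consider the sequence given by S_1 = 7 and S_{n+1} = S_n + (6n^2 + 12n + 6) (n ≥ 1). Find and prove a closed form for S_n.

Claim: S_n = 2n^3 + 3n^2 + n + 1.

Base case: S_1 = 7, and 2·1^3 + 3·1^2 + 1 + 1 = 7.
Assume S_j = 2j^3 + 3j^2 + j + 1.
Then S_{j+1} = S_j + (6j^2 + 12j + 6) = (2j^3 + 3j^2 + j + 1) + (6j^2 + 12j + 6) = 2j^3 + 9j^2 + 13j + 7,
and 2·(j+1)^3 + 3·(j+1)^2 + (j+1) + 1 = 2j^3 + 9j^2 + 13j + 7.
Hence S_n = 2n^3 + 3n^2 + n + 1 for every n ≥ 1, by induction.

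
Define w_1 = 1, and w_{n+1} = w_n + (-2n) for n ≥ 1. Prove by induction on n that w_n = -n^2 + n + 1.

Base case: w_1 = 1, and -1^2 + 1 + 1 = 1.
Assume w_k = -k^2 + k + 1.
Then w_{k+1} = w_k + (-2k) = (-k^2 + k + 1) + (-2k) = -k^2 − k + 1,
and -(k+1)^2 + (k+1) + 1 = -k^2 − k + 1.
This completes the inductive step, so w_n = -n^2 + n + 1 for all n ≥ 1.

w_n = -n^2 + n + 1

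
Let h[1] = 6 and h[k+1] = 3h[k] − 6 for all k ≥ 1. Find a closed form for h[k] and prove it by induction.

Claim: h[k] = 3^k + 3.

Base case: h[1] = 6, and 3^1 + 3 = 3 + 3 = 6.
Assume h[m] = 3^m + 3 for some m ≥ 1.
Then h[m+1] = 3h[m] − 6 = 3·(3^m + 3) − 6 = 3^{m+1} + 9 − 6 = 3^{m+1} + 3.
By induction, h[k] = 3^k + 3 for all k ≥ 1.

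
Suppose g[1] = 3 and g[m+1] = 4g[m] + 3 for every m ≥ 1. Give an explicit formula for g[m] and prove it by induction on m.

Claim: g[m] = 4^m − 1.

Base case: g[1] = 3, and 4^1 − 1 = 4 − 1 = 3.
Assume g[r] = 4^r − 1 for some r ≥ 1.
Then g[r+1] = 4g[r] + 3 = 4·(4^r − 1) + 3 = 4^{r+1} − 4 + 3 = 4^{r+1} − 1.
By induction, g[m] = 4^m − 1 for all m ≥ 1.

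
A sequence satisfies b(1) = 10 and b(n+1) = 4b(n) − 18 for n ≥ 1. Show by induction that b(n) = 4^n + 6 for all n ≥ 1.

Base case: b(1) = 10, and 4^1 + 6 = 4 + 6 = 10.
Assume b(j) = 4^j + 6 for some j ≥ 1.
Then b(j+1) = 4b(j) − 18 = 4·(4^j + 6) − 18 = 4^{j+1} + 24 − 18 = 4^{j+1} + 6.
Hence b(n) = 4^n + 6 for every n ≥ 1, by induction.

b(n) = 4^n + 6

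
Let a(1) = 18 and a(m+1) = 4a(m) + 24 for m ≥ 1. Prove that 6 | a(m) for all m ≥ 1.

Base case: a(1) = 18 = 6·3, so 6 | a(1).
Assume 6 | a(j), so a(j) = 6t for some integer t.
Then a(j+1) = 4a(j) + 24 = 4·(6t) + 24 = 6(4t + 4), so 6 | a(j+1).
This completes the inductive step, so 6 | a(m) for all m ≥ 1.

6 | a(m)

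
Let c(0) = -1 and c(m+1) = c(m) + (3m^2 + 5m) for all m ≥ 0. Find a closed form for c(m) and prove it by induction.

Claim: c(m) = m^3 + m^2 − 2m − 1.

Base case: c(0) = -1, and 0^3 + 0^2 − 2·0 − 1 = -1.
Assume c(j) = j^3 + j^2 − 2j − 1.
Then c(j+1) = c(j) + (3j^2 + 5j) = (j^3 + j^2 − 2j − 1) + (3j^2 + 5j) = j^3 + 4j^2 + 3j − 1,
and (j+1)^3 + (j+1)^2 − 2·(j+1) − 1 = j^3 + 4j^2 + 3j − 1.
By induction, c(m) = m^3 + m^2 − 2m − 1 for all m ≥ 0.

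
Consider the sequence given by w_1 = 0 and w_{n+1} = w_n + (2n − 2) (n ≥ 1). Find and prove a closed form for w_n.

Claim: w_n = n^2 − 3n + 2.

Base case: w_1 = 0, and 1^2 − 3·1 + 2 = 0.
Assume w_k = k^2 − 3k + 2.
Then w_{k+1} = w_k + (2k − 2) = (k^2 − 3k + 2) + (2k − 2) = k^2 − k,
and (k+1)^2 − 3·(k+1) + 2 = k^2 − k.
Hence w_n = n^2 − 3n + 2 for every n ≥ 1, by induction.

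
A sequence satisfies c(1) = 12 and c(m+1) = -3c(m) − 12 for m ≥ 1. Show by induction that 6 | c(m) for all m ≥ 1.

Base case: c(1) = 12 = 6·2, so 6 | c(1).
Assume 6 | c(k), so c(k) = 6t for some integer t.
Then c(k+1) = -3c(k) − 12 = -3·(6t) − 12 = 6(-3t − 2), so 6 | c(k+1).
So the property holds for k+1, and by induction 6 | c(m) for all m ≥ 1.

6 | c(m)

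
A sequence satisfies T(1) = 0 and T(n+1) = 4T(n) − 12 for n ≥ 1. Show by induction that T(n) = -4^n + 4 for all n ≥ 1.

Base case: T(1) = 0, and -4^1 + 4 = -4 + 4 = 0.
Assume T(j) = -4^j + 4 for some j ≥ 1.
Then T(j+1) = 4T(j) − 12 = 4·(-4^j + 4) − 12 = -4^{j+1} + 16 − 12 = -4^{j+1} + 4.
So the formula holds for j+1, and by induction T(n) = -4^n + 4 for all n ≥ 1.

T(n) = -4^n + 4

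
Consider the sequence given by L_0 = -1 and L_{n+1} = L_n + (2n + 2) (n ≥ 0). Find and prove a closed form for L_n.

Claim: L_n = n^2 + n − 1.

Base case: L_0 = -1, and 0^2 + 0 − 1 = -1.
Assume L_j = j^2 + j − 1.
Then L_{j+1} = L_j + (2j + 2) = (j^2 + j − 1) + (2j + 2) = j^2 + 3j + 1,
and (j+1)^2 + (j+1) − 1 = j^2 + 3j + 1.
This completes the inductive step, so L_n = n^2 + n − 1 for all n ≥ 0.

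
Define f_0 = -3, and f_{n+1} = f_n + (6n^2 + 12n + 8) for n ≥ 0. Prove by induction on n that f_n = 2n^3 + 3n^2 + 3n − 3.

Base case: f_0 = -3, and 2·0^3 + 3·0^2 + 3·0 − 3 = -3.
Assume f_k = 2k^3 + 3k^2 + 3k − 3.
Then f_{k+1} = f_k + (6k^2 + 12k + 8) = (2k^3 + 3k^2 + 3k − 3) + (6k^2 + 12k + 8) = 2k^3 + 9k^2 + 15k + 5,
and 2·(k+1)^3 + 3·(k+1)^2 + 3·(k+1) − 3 = 2k^3 + 9k^2 + 15k + 5.
This completes the inductive step, so f_n = 2n^3 + 3n^2 + 3n − 3 for all n ≥ 0.

f_n = 2n^3 + 3n^2 + 3n − 3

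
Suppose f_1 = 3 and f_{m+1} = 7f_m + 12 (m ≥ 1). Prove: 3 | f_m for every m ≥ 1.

Base case: f_1 = 3 = 3·1, so 3 | f_1.
Assume 3 | f_r, so f_r = 3t for some integer t.
Then f_{r+1} = 7f_r + 12 = 7·(3t) + 12 = 3(7t + 4), so 3 | f_{r+1}.
By induction, 3 | f_m for all m ≥ 1.

3 | f_m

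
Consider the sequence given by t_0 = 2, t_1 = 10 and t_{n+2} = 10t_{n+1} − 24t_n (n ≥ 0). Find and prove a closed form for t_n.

Claim: t_n = 6^n + 4^n.

Base cases: t_0 = 2 and 6^0 + 4^0 = 2; t_1 = 10 and 6^1 + 4^1 = 10.
Assume t_i = 6^i + 4^i for all 0 ≤ i ≤ j, where j ≥ 1.
Then t_{j+1} = 10t_j − 24t_{j−1} = 10·(6^j + 4^j) − 24·(6^{j−1} + 4^{j−1}) = (10·6 − 24)6^{j−1} + (10·4 − 24)4^{j−1} = 36·6^{j−1} + 16·4^{j−1} = 6^{j+1} + 4^{j+1}.
This completes the inductive step, so t_n = 6^n + 4^n for all n ≥ 0.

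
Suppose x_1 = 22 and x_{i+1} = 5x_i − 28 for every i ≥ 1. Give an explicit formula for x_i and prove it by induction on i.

Claim: x_i = 3·5^i + 7.

Base case: x_1 = 22, and 3·5^1 + 7 = 15 + 7 = 22.
Assume x_m = 3·5^m + 7 for some m ≥ 1.
Then x_{m+1} = 5x_m − 28 = 5·(3·5^m + 7) − 28 = 15·5^m + 35 − 28 = 3·5^{m+1} + 7.
Hence x_i = 3·5^i + 7 for every i ≥ 1, by induction.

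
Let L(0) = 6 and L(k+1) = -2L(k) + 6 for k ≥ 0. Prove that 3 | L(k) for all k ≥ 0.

Base case: L(0) = 6 = 3·2, so 3 | L(0).
Assume 3 | L(j), so L(j) = 3t for some integer t.
Then L(j+1) = -2L(j) + 6 = -2·(3t) + 6 = 3(-2t + 2), so 3 | L(j+1).
Hence 3 | L(k) for every k ≥ 0, by induction.

3 | L(k)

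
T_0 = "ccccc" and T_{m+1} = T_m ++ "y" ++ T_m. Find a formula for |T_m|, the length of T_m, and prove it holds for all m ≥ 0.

Claim: |T_m| = 6·2^m − 1.

Base case: |T_0| = 5, and 6·2^0 − 1 = 5.
Assume |T_k| = 6·2^k − 1.
Then |T_{k+1}| = |T_k| + 1 + |T_k| = 2|T_k| + 1 = 2(6·2^k − 1) + 1 = 6·2^{k+1} − 2 + 1 = 6·2^{k+1} − 1.
So the formula holds for k+1, and by induction |T_m| = 6·2^m − 1 for all m ≥ 0.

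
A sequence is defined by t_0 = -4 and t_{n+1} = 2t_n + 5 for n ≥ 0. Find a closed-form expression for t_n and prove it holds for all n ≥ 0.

Claim: t_n = 2^n − 5.

Base case: t_0 = -4, and 2^0 − 5 = 1 − 5 = -4.
Assume t_k = 2^k − 5 for some k ≥ 0.
Then t_{k+1} = 2t_k + 5 = 2·(2^k − 5) + 5 = 2^{k+1} − 10 + 5 = 2^{k+1} − 5.
By induction, t_n = 2^n − 5 for all n ≥ 0.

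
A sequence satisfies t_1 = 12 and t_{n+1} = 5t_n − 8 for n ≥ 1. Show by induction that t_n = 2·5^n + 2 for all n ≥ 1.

Base case: t_1 = 12, and 2·5^1 + 2 = 10 + 2 = 12.
Assume t_k = 2·5^k + 2 for some k ≥ 1.
Then t_{k+1} = 5t_k − 8 = 5·(2·5^k + 2) − 8 = 10·5^k + 10 − 8 = 2·5^{k+1} + 2.
So the formula holds for k+1, and by induction t_n = 2·5^n + 2 for all n ≥ 1.

t_n = 2·5^n + 2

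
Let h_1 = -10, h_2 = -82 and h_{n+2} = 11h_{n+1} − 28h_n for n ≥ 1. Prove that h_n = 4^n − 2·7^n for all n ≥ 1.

Base cases: h_1 = -10 and 4^1 − 2·7^1 = -10; h_2 = -82 and 4^2 − 2·7^2 = -82.
Assume h_j = 4^j − 2·7^j for all 1 ≤ j ≤ r, where r ≥ 2.
Then h_{r+1} = 11h_r − 28h_{r−1} = 11·(4^r − 2·7^r) − 28·(4^{r−1} − 2·7^{r−1}) = (11·4 − 28)4^{r−1} − 2·(11·7 − 28)7^{r−1} = 16·4^{r−1} − 98·7^{r−1} = 4^{r+1} − 2·7^{r+1}.
By strong induction, h_n = 4^n − 2·7^n for all n ≥ 1.

h_n = 4^n − 2·7^n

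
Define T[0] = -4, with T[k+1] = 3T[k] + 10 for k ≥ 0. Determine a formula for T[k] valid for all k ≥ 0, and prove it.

Claim: T[k] = 3^k − 5.

Base case: T[0] = -4, and 3^0 − 5 = 1 − 5 = -4.
Assume T[j] = 3^j − 5 for some j ≥ 0.
Then T[j+1] = 3T[j] + 10 = 3·(3^j − 5) + 10 = 3^{j+1} − 15 + 10 = 3^{j+1} − 5.
Hence T[k] = 3^k − 5 for every k ≥ 0, by induction.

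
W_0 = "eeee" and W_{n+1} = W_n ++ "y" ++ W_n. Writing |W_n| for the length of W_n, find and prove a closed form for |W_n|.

Claim: |W_n| = 5·2^n − 1.

Base case: |W_0| = 4, and 5·2^0 − 1 = 4.
Assume |W_j| = 5·2^j − 1.
Then |W_{j+1}| = |W_j| + 1 + |W_j| = 2|W_j| + 1 = 2(5·2^j − 1) + 1 = 5·2^{j+1} − 2 + 1 = 5·2^{j+1} − 1.
So the formula holds for j+1, and by induction |W_n| = 5·2^n − 1 for all n ≥ 0.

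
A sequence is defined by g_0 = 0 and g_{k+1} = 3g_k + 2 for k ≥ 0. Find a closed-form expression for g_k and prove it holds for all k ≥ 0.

Claim: g_k = 3^k − 1.

Base case: g_0 = 0, and 3^0 − 1 = 1 − 1 = 0.
Assume g_m = 3^m − 1 for some m ≥ 0.
Then g_{m+1} = 3g_m + 2 = 3·(3^m − 1) + 2 = 3^{m+1} − 3 + 2 = 3^{m+1} − 1.
By induction, g_k = 3^k − 1 for all k ≥ 0.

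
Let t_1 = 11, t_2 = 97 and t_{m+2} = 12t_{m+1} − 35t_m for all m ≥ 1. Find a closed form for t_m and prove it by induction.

Claim: t_m = 3·7^m − 2·5^m.

Base cases: t_1 = 11 and 3·7^1 − 2·5^1 = 11; t_2 = 97 and 3·7^2 − 2·5^2 = 97.
Assume t_i = 3·7^i − 2·5^i for all 1 ≤ i ≤ j, where j ≥ 2.
Then t_{j+1} = 12t_j − 35t_{j−1} = 12·(3·7^j − 2·5^j) − 35·(3·7^{j−1} − 2·5^{j−1}) = 3·(12·7 − 35)7^{j−1} − 2·(12·5 − 35)5^{j−1} = 147·7^{j−1} − 50·5^{j−1} = 3·7^{j+1} − 2·5^{j+1}.
Hence t_m = 3·7^m − 2·5^m for every m ≥ 1, by strong induction.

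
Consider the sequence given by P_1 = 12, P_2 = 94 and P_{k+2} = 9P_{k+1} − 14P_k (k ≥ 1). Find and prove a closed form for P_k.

Claim: P_k = -2^k + 2·7^k.

Base cases: P_1 = 12 and -2^1 + 2·7^1 = 12; P_2 = 94 and -2^2 + 2·7^2 = 94.
Assume P_i = -2^i + 2·7^i for all 1 ≤ i ≤ j, where j ≥ 2.
Then P_{j+1} = 9P_j − 14P_{j−1} = 9·(-2^j + 2·7^j) − 14·(-2^{j−1} + 2·7^{j−1}) = -(9·2 − 14)2^{j−1} + 2·(9·7 − 14)7^{j−1} = -4·2^{j−1} + 98·7^{j−1} = -2^{j+1} + 2·7^{j+1}.
So the formula holds for j+1, and by strong induction P_k = -2^k + 2·7^k for all k ≥ 1.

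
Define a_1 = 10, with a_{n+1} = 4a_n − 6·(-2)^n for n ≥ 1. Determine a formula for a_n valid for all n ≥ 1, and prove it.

Claim: a_n = 3·4^n + (-2)^n.

Base case: a_1 = 10, and 3·4^1 + (-2)^1 = 12 − 2 = 10.
Assume a_j = 3·4^j + (-2)^j for some j ≥ 1.
Then a_{j+1} = 4a_j − 6·(-2)^j = 4·(3·4^j + (-2)^j) − 6·(-2)^j = 3·4^{j+1} + 4·(-2)^j − 6·(-2)^j = 3·4^{j+1} − 2·(-2)^j = 3·4^{j+1} + (-2)^{j+1}.
This completes the inductive step, so a_n = 3·4^n + (-2)^n for all n ≥ 1.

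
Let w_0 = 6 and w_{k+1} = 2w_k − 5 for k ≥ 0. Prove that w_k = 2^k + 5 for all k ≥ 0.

Base case: w_0 = 6, and 2^0 + 5 = 1 + 5 = 6.
Assume w_m = 2^m + 5 for some m ≥ 0.
Then w_{m+1} = 2w_m − 5 = 2·(2^m + 5) − 5 = 2^{m+1} + 10 − 5 = 2^{m+1} + 5.
Hence w_k = 2^k + 5 for every k ≥ 0, by induction.

w_k = 2^k + 5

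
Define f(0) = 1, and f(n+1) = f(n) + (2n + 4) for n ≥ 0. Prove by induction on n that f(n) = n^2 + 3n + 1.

Base case: f(0) = 1, and 0^2 + 3·0 + 1 = 1.
Assume f(m) = m^2 + 3m + 1.
Then f(m+1) = f(m) + (2m + 4) = (m^2 + 3m + 1) + (2m + 4) = m^2 + 5m + 5,
and (m+1)^2 + 3·(m+1) + 1 = m^2 + 5m + 5.
By induction, f(n) = n^2 + 3n + 1 for all n ≥ 0.

f(n) = n^2 + 3n + 1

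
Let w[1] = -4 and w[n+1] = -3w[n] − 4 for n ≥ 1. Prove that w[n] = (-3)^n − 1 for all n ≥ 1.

Base case: w[1] = -4, and (-3)^1 − 1 = -3 − 1 = -4.
Assume w[j] = (-3)^j − 1 for some j ≥ 1.
Then w[j+1] = -3w[j] − 4 = -3·((-3)^j − 1) − 4 = -3·(-3)^j + 3 − 4 = (-3)^{j+1} − 1.
Hence w[n] = (-3)^n − 1 for every n ≥ 1, by induction.

w[n] = (-3)^n − 1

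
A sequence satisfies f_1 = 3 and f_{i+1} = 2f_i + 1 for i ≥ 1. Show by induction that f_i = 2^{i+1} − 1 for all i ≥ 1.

Base case: f_1 = 3, and 2^{1+1} − 1 = 4 − 1 = 3.
Assume f_r = 2^{r+1} − 1 for some r ≥ 1.
Then f_{r+1} = 2f_r + 1 = 2·(2^{r+1} − 1) + 1 = 2^{r+2} − 2 + 1 = 2^{r+2} − 1.
Hence f_i = 2^{i+1} − 1 for every i ≥ 1, by induction.

f_i = 2^{i+1} − 1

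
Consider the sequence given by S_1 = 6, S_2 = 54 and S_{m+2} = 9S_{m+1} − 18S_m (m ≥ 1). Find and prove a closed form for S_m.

Claim: S_m = 2·6^m − 2·3^m.

Base cases: S_1 = 6 and 2·6^1 − 2·3^1 = 6; S_2 = 54 and 2·6^2 − 2·3^2 = 54.
Assume S_j = 2·6^j − 2·3^j for all 1 ≤ j ≤ k, where k ≥ 2.
Then S_{k+1} = 9S_k − 18S_{k−1} = 9·(2·6^k − 2·3^k) − 18·(2·6^{k−1} − 2·3^{k−1}) = 2·(9·6 − 18)6^{k−1} − 2·(9·3 − 18)3^{k−1} = 72·6^{k−1} − 18·3^{k−1} = 2·6^{k+1} − 2·3^{k+1}.
This completes the inductive step, so S_m = 2·6^m − 2·3^m for all m ≥ 1.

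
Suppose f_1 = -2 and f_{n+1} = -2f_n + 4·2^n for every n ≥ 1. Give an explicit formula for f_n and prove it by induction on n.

Claim: f_n = 2·(-2)^n + 2^n.

Base case: f_1 = -2, and 2·(-2)^1 + 2^1 = -4 + 2 = -2.
Assume f_m = 2·(-2)^m + 2^m for some m ≥ 1.
Then f_{m+1} = -2f_m + 4·2^m = -2·(2·(-2)^m + 2^m) + 4·2^m = 2·(-2)^{m+1} − 2·2^m + 4·2^m = 2·(-2)^{m+1} + 2·2^m = 2·(-2)^{m+1} + 2^{m+1}.
Hence f_n = 2·(-2)^n + 2^n for every n ≥ 1, by induction.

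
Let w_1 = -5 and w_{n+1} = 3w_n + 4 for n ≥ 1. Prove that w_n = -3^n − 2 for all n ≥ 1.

Base case: w_1 = -5, and -3^1 − 2 = -3 − 2 = -5.
Assume w_m = -3^m − 2 for some m ≥ 1.
Then w_{m+1} = 3w_m + 4 = 3·(-3^m − 2) + 4 = -3^{m+1} − 6 + 4 = -3^{m+1} − 2.
This completes the inductive step, so w_n = -3^n − 2 for all n ≥ 1.

w_n = -3^n − 2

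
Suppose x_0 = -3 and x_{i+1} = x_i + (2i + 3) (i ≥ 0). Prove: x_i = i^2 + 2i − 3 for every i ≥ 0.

Base case: x_0 = -3, and 0^2 + 2·0 − 3 = -3.
Assume x_j = j^2 + 2j − 3.
Then x_{j+1} = x_j + (2j + 3) = (j^2 + 2j − 3) + (2j + 3) = j^2 + 4j,
and (j+1)^2 + 2·(j+1) − 3 = j^2 + 4j.
This completes the inductive step, so x_i = i^2 + 2i − 3 for all i ≥ 0.

x_i = i^2 + 2i − 3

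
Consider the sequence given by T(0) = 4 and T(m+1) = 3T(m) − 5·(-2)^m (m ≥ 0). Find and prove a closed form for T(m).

Claim: T(m) = 3·3^m + (-2)^m.

Base case: T(0) = 4, and 3·3^0 + (-2)^0 = 3 + 1 = 4.
Assume T(k) = 3·3^k + (-2)^k for some k ≥ 0.
Then T(k+1) = 3T(k) − 5·(-2)^k = 3·(3·3^k + (-2)^k) − 5·(-2)^k = 3·3^{k+1} + 3·(-2)^k − 5·(-2)^k = 3·3^{k+1} − 2·(-2)^k = 3·3^{k+1} + (-2)^{k+1}.
Hence T(m) = 3·3^m + (-2)^m for every m ≥ 0, by induction.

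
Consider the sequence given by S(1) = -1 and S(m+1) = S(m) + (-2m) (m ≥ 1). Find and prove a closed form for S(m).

Claim: S(m) = -m^2 + m − 1.

Base case: S(1) = -1, and -1^2 + 1 − 1 = -1.
Assume S(k) = -k^2 + k − 1.
Then S(k+1) = S(k) + (-2k) = (-k^2 + k − 1) + (-2k) = -k^2 − k − 1,
and -(k+1)^2 + (k+1) − 1 = -k^2 − k − 1.
By induction, S(m) = -m^2 + m − 1 for all m ≥ 1.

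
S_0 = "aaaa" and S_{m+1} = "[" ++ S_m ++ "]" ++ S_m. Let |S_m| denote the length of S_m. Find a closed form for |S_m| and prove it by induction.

Claim: |S_m| = 6·2^m − 2.

Base case: |S_0| = 4, and 6·2^0 − 2 = 4.
Assume |S_k| = 6·2^k − 2.
Then |S_{k+1}| = 1 + |S_k| + 1 + |S_k| = 2|S_k| + 2 = 2(6·2^k − 2) + 2 = 6·2^{k+1} − 4 + 2 = 6·2^{k+1} − 2.
By induction, |S_m| = 6·2^m − 2 for all m ≥ 0.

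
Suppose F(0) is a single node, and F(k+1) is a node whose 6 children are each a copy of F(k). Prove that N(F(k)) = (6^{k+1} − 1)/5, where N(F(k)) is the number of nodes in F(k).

Base case: N(F(0)) = 1, and (6^{0+1} − 1)/5 = 1.
Assume N(F(r)) = (6^{r+1} − 1)/5.
Then N(F(r+1)) = 1 + 6N(F(r)) = 1 + 6·(6^{r+1} − 1)/5 = 1 + (6^{r+2} − 6)/5 = (5 + 6^{r+2} − 6)/5 = (6^{r+2} − 1)/5.
By induction, N(F(k)) = (6^{k+1} − 1)/5 for all k ≥ 0.

N(F(k)) = (6^{k+1} − 1)/5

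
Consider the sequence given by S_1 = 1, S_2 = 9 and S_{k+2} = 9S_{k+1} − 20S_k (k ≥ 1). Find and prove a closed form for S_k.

Claim: S_k = -4^k + 5^k.

Base cases: S_1 = 1 and -4^1 + 5^1 = 1; S_2 = 9 and -4^2 + 5^2 = 9.
Assume S_j = -4^j + 5^j for all 1 ≤ j ≤ m, where m ≥ 2.
Then S_{m+1} = 9S_m − 20S_{m−1} = 9·(-4^m + 5^m) − 20·(-4^{m−1} + 5^{m−1}) = -(9·4 − 20)4^{m−1} + (9·5 − 20)5^{m−1} = -16·4^{m−1} + 25·5^{m−1} = -4^{m+1} + 5^{m+1}.
So the formula holds for m+1, and by strong induction S_k = -4^k + 5^k for all k ≥ 1.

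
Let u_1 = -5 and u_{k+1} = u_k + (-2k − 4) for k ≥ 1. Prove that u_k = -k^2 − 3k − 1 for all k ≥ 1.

Base case: u_1 = -5, and -1^2 − 3·1 − 1 = -5.
Assume u_j = -j^2 − 3j − 1.
Then u_{j+1} = u_j + (-2j − 4) = (-j^2 − 3j − 1) + (-2j − 4) = -j^2 − 5j − 5,
and -(j+1)^2 − 3·(j+1) − 1 = -j^2 − 5j − 5.
By induction, u_k = -k^2 − 3k − 1 for all k ≥ 1.

u_k = -k^2 − 3k − 1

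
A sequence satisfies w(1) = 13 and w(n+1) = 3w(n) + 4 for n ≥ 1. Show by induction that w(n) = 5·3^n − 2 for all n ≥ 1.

Base case: w(1) = 13, and 5·3^1 − 2 = 15 − 2 = 13.
Assume w(r) = 5·3^r − 2 for some r ≥ 1.
Then w(r+1) = 3w(r) + 4 = 3·(5·3^r − 2) + 4 = 15·3^r − 6 + 4 = 5·3^{r+1} − 2.
This completes the inductive step, so w(n) = 5·3^n − 2 for all n ≥ 1.

w(n) = 5·3^n − 2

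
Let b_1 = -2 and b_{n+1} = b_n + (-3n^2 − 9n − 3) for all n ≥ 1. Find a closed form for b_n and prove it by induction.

Claim: b_n = -n^3 − 3n^2 + n + 1.

Base case: b_1 = -2, and -1^3 − 3·1^2 + 1 + 1 = -2.
Assume b_m = -m^3 − 3m^2 + m + 1.
Then b_{m+1} = b_m + (-3m^2 − 9m − 3) = (-m^3 − 3m^2 + m + 1) + (-3m^2 − 9m − 3) = -m^3 − 6m^2 − 8m − 2,
and -(m+1)^3 − 3·(m+1)^2 + (m+1) + 1 = -m^3 − 6m^2 − 8m − 2.
By induction, b_n = -n^3 − 3n^2 + n + 1 for all n ≥ 1.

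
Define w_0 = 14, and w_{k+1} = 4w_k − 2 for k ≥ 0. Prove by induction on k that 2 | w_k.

Base case: w_0 = 14 = 2·7, so 2 | w_0.
Assume 2 | w_m, so w_m = 2t for some integer t.
Then w_{m+1} = 4w_m − 2 = 4·(2t) − 2 = 2(4t − 1), so 2 | w_{m+1}.
Hence 2 | w_k for every k ≥ 0, by induction.

2 | w_k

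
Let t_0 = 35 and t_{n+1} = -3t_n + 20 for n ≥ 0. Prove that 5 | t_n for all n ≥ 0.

Base case: t_0 = 35 = 5·7, so 5 | t_0.
Assume 5 | t_k, so t_k = 5s for some integer s.
Then t_{k+1} = -3t_k + 20 = -3·(5s) + 20 = 5(-3s + 4), so 5 | t_{k+1}.
This completes the inductive step, so 5 | t_n for all n ≥ 0.

5 | t_n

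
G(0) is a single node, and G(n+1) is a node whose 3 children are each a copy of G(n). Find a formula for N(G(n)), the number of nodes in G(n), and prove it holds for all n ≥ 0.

Claim: N(G(n)) = (3^{n+1} − 1)/2.

Base case: N(G(0)) = 1, and (3^{0+1} − 1)/2 = 1.
Assume N(G(r)) = (3^{r+1} − 1)/2.
Then N(G(r+1)) = 1 + 3N(G(r)) = 1 + 3·(3^{r+1} − 1)/2 = 1 + (3^{r+2} − 3)/2 = (2 + 3^{r+2} − 3)/2 = (3^{r+2} − 1)/2.
So the formula holds for r+1, and by induction N(G(n)) = (3^{n+1} − 1)/2 for all n ≥ 0.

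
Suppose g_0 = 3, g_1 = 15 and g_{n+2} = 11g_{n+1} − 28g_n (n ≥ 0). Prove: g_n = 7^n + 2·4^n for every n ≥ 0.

Base cases: g_0 = 3 and 7^0 + 2·4^0 = 3; g_1 = 15 and 7^1 + 2·4^1 = 15.
Assume g_i = 7^i + 2·4^i for all 0 ≤ i ≤ j, where j ≥ 1.
Then g_{j+1} = 11g_j − 28g_{j−1} = 11·(7^j + 2·4^j) − 28·(7^{j−1} + 2·4^{j−1}) = (11·7 − 28)7^{j−1} + 2·(11·4 − 28)4^{j−1} = 49·7^{j−1} + 32·4^{j−1} = 7^{j+1} + 2·4^{j+1}.
This completes the inductive step, so g_n = 7^n + 2·4^n for all n ≥ 0.

g_n = 7^n + 2·4^n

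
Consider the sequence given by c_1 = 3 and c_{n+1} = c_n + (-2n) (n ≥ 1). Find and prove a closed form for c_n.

Claim: c_n = -n^2 + n + 3.

Base case: c_1 = 3, and -1^2 + 1 + 3 = 3.
Assume c_m = -m^2 + m + 3.
Then c_{m+1} = c_m + (-2m) = (-m^2 + m + 3) + (-2m) = -m^2 − m + 3,
and -(m+1)^2 + (m+1) + 3 = -m^2 − m + 3.
Hence c_n = -n^2 + n + 3 for every n ≥ 1, by induction.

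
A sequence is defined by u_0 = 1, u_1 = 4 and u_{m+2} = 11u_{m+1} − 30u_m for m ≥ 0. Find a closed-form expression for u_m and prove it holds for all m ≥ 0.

Claim: u_m = 2·5^m − 6^m.

Base cases: u_0 = 1 and 2·5^0 − 6^0 = 1; u_1 = 4 and 2·5^1 − 6^1 = 4.
Assume u_j = 2·5^j − 6^j for all 0 ≤ j ≤ k, where k ≥ 1.
Then u_{k+1} = 11u_k − 30u_{k−1} = 11·(2·5^k − 6^k) − 30·(2·5^{k−1} − 6^{k−1}) = 2·(11·5 − 30)5^{k−1} − (11·6 − 30)6^{k−1} = 50·5^{k−1} − 36·6^{k−1} = 2·5^{k+1} − 6^{k+1}.
By strong induction, u_m = 2·5^m − 6^m for all m ≥ 0.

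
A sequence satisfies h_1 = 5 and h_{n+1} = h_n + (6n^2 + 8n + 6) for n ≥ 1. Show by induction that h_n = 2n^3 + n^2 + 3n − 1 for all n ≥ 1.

Base case: h_1 = 5, and 2·1^3 + 1^2 + 3·1 − 1 = 5.
Assume h_j = 2j^3 + j^2 + 3j − 1.
Then h_{j+1} = h_j + (6j^2 + 8j + 6) = (2j^3 + j^2 + 3j − 1) + (6j^2 + 8j + 6) = 2j^3 + 7j^2 + 11j + 5,
and 2·(j+1)^3 + (j+1)^2 + 3·(j+1) − 1 = 2j^3 + 7j^2 + 11j + 5.
By induction, h_n = 2n^3 + n^2 + 3n − 1 for all n ≥ 1.

h_n = 2n^3 + n^2 + 3n − 1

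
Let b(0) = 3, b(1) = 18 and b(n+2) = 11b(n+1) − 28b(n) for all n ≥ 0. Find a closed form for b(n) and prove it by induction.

Claim: b(n) = 4^n + 2·7^n.

Base cases: b(0) = 3 and 4^0 + 2·7^0 = 3; b(1) = 18 and 4^1 + 2·7^1 = 18.
Assume b(i) = 4^i + 2·7^i for all 0 ≤ i ≤ j, where j ≥ 1.
Then b(j+1) = 11b(j) − 28b(j−1) = 11·(4^j + 2·7^j) − 28·(4^{j−1} + 2·7^{j−1}) = (11·4 − 28)4^{j−1} + 2·(11·7 − 28)7^{j−1} = 16·4^{j−1} + 98·7^{j−1} = 4^{j+1} + 2·7^{j+1}.
By strong induction, b(n) = 4^n + 2·7^n for all n ≥ 0.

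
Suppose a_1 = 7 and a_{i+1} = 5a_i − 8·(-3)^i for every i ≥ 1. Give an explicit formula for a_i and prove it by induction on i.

Claim: a_i = 2·5^i + (-3)^i.

Base case: a_1 = 7, and 2·5^1 + (-3)^1 = 10 − 3 = 7.
Assume a_r = 2·5^r + (-3)^r for some r ≥ 1.
Then a_{r+1} = 5a_r − 8·(-3)^r = 5·(2·5^r + (-3)^r) − 8·(-3)^r = 2·5^{r+1} + 5·(-3)^r − 8·(-3)^r = 2·5^{r+1} − 3·(-3)^r = 2·5^{r+1} + (-3)^{r+1}.
By induction, a_i = 2·5^i + (-3)^i for all i ≥ 1.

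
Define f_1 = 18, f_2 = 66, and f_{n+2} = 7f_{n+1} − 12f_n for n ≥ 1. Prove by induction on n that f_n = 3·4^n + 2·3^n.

Base cases: f_1 = 18 and 3·4^1 + 2·3^1 = 18; f_2 = 66 and 3·4^2 + 2·3^2 = 66.
Assume f_j = 3·4^j + 2·3^j for all 1 ≤ j ≤ m, where m ≥ 2.
Then f_{m+1} = 7f_m − 12f_{m−1} = 7·(3·4^m + 2·3^m) − 12·(3·4^{m−1} + 2·3^{m−1}) = 3·(7·4 − 12)4^{m−1} + 2·(7·3 − 12)3^{m−1} = 48·4^{m−1} + 18·3^{m−1} = 3·4^{m+1} + 2·3^{m+1}.
Hence f_n = 3·4^n + 2·3^n for every n ≥ 1, by strong induction.

f_n = 3·4^n + 2·3^n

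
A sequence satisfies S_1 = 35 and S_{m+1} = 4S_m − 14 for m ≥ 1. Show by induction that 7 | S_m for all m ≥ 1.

Base case: S_1 = 35 = 7·5, so 7 | S_1.
Assume 7 | S_j, so S_j = 7t for some integer t.
Then S_{j+1} = 4S_j − 14 = 4·(7t) − 14 = 7(4t − 2), so 7 | S_{j+1}.
This completes the inductive step, so 7 | S_m for all m ≥ 1.

7 | S_m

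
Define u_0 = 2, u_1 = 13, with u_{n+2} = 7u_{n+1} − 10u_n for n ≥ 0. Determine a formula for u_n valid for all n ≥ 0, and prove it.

Claim: u_n = 3·5^n − 2^n.

Base cases: u_0 = 2 and 3·5^0 − 2^0 = 2; u_1 = 13 and 3·5^1 − 2^1 = 13.
Assume u_j = 3·5^j − 2^j for all 0 ≤ j ≤ m, where m ≥ 1.
Then u_{m+1} = 7u_m − 10u_{m−1} = 7·(3·5^m − 2^m) − 10·(3·5^{m−1} − 2^{m−1}) = 3·(7·5 − 10)5^{m−1} − (7·2 − 10)2^{m−1} = 75·5^{m−1} − 4·2^{m−1} = 3·5^{m+1} − 2^{m+1}.
This completes the inductive step, so u_n = 3·5^n − 2^n for all n ≥ 0.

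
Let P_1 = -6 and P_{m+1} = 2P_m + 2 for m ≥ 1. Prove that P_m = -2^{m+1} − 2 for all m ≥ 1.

Base case: P_1 = -6, and -2^{1+1} − 2 = -4 − 2 = -6.
Assume P_j = -2^{j+1} − 2 for some j ≥ 1.
Then P_{j+1} = 2P_j + 2 = 2·(-2^{j+1} − 2) + 2 = -2^{j+2} − 4 + 2 = -2^{j+2} − 2.
So the formula holds for j+1, and by induction P_m = -2^{m+1} − 2 for all m ≥ 1.

P_m = -2^{m+1} − 2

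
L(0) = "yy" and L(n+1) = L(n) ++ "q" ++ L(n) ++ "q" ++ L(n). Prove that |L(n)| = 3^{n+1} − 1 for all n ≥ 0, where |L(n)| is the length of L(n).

Base case: |L(0)| = 2, and 3^{0+1} − 1 = 2.
Assume |L(m)| = 3^{m+1} − 1.
Then |L(m+1)| = 3|L(m)| + 2 = 3(3^{m+1} − 1) + 2 = 3^{m+2} − 3 + 2 = 3^{m+2} − 1.
This completes the inductive step, so |L(n)| = 3^{n+1} − 1 for all n ≥ 0.

|L(n)| = 3^{n+1} − 1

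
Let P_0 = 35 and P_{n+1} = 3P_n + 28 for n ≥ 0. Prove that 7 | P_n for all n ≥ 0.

Base case: P_0 = 35 = 7·5, so 7 | P_0.
Assume 7 | P_m, so P_m = 7t for some integer t.
Then P_{m+1} = 3P_m + 28 = 3·(7t) + 28 = 7(3t + 4), so 7 | P_{m+1}.
So the property holds for m+1, and by induction 7 | P_n for all n ≥ 0.

7 | P_n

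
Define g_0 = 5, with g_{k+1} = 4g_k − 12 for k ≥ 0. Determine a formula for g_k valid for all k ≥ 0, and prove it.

Claim: g_k = 4^k + 4.

Base case: g_0 = 5, and 4^0 + 4 = 1 + 4 = 5.
Assume g_j = 4^j + 4 for some j ≥ 0.
Then g_{j+1} = 4g_j − 12 = 4·(4^j + 4) − 12 = 4^{j+1} + 16 − 12 = 4^{j+1} + 4.
So the formula holds for j+1, and by induction g_k = 4^k + 4 for all k ≥ 0.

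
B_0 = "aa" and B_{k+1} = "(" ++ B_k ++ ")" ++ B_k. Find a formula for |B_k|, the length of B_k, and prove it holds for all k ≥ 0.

Claim: |B_k| = 2^{k+2} − 2.

Base case: |B_0| = 2, and 2^{0+2} − 2 = 2.
Assume |B_r| = 2^{r+2} − 2.
Then |B_{r+1}| = 1 + |B_r| + 1 + |B_r| = 2|B_r| + 2 = 2(2^{r+2} − 2) + 2 = 2^{r+3} − 4 + 2 = 2^{r+3} − 2.
Hence |B_k| = 2^{k+2} − 2 for every k ≥ 0, by induction.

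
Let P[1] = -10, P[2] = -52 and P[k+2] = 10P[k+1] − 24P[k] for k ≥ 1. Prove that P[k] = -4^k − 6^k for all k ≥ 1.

Base cases: P[1] = -10 and -4^1 − 6^1 = -10; P[2] = -52 and -4^2 − 6^2 = -52.
Assume P[j] = -4^j − 6^j for all 1 ≤ j ≤ m, where m ≥ 2.
Then P[m+1] = 10P[m] − 24P[m−1] = 10·(-4^m − 6^m) − 24·(-4^{m−1} − 6^{m−1}) = -(10·4 − 24)4^{m−1} − (10·6 − 24)6^{m−1} = -16·4^{m−1} − 36·6^{m−1} = -4^{m+1} − 6^{m+1}.
So the formula holds for m+1, and by strong induction P[k] = -4^k − 6^k for all k ≥ 1.

P[k] = -4^k − 6^k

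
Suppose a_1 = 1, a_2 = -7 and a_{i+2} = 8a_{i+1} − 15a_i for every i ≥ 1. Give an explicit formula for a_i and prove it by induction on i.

Claim: a_i = 2·3^i − 5^i.

Base cases: a_1 = 1 and 2·3^1 − 5^1 = 1; a_2 = -7 and 2·3^2 − 5^2 = -7.
Assume a_j = 2·3^j − 5^j for all 1 ≤ j ≤ r, where r ≥ 2.
Then a_{r+1} = 8a_r − 15a_{r−1} = 8·(2·3^r − 5^r) − 15·(2·3^{r−1} − 5^{r−1}) = 2·(8·3 − 15)3^{r−1} − (8·5 − 15)5^{r−1} = 18·3^{r−1} − 25·5^{r−1} = 2·3^{r+1} − 5^{r+1}.
Hence a_i = 2·3^i − 5^i for every i ≥ 1, by strong induction.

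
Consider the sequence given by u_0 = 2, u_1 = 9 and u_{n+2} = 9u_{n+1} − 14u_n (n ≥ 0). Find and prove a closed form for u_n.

Claim: u_n = 2^n + 7^n.

Base cases: u_0 = 2 and 2^0 + 7^0 = 2; u_1 = 9 and 2^1 + 7^1 = 9.
Assume u_i = 2^i + 7^i for all 0 ≤ i ≤ j, where j ≥ 1.
Then u_{j+1} = 9u_j − 14u_{j−1} = 9·(2^j + 7^j) − 14·(2^{j−1} + 7^{j−1}) = (9·2 − 14)2^{j−1} + (9·7 − 14)7^{j−1} = 4·2^{j−1} + 49·7^{j−1} = 2^{j+1} + 7^{j+1}.
So the formula holds for j+1, and by strong induction u_n = 2^n + 7^n for all n ≥ 0.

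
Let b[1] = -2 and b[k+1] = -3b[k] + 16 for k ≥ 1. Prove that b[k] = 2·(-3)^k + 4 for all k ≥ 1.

Base case: b[1] = -2, and 2·(-3)^1 + 4 = -6 + 4 = -2.
Assume b[r] = 2·(-3)^r + 4 for some r ≥ 1.
Then b[r+1] = -3b[r] + 16 = -3·(2·(-3)^r + 4) + 16 = -6·(-3)^r − 12 + 16 = 2·(-3)^{r+1} + 4.
So the formula holds for r+1, and by induction b[k] = 2·(-3)^k + 4 for all k ≥ 1.

b[k] = 2·(-3)^k + 4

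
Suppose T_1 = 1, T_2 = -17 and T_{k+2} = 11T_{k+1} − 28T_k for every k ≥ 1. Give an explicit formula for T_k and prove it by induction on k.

Claim: T_k = 2·4^k − 7^k.

Base cases: T_1 = 1 and 2·4^1 − 7^1 = 1; T_2 = -17 and 2·4^2 − 7^2 = -17.
Assume T_i = 2·4^i − 7^i for all 1 ≤ i ≤ j, where j ≥ 2.
Then T_{j+1} = 11T_j − 28T_{j−1} = 11·(2·4^j − 7^j) − 28·(2·4^{j−1} − 7^{j−1}) = 2·(11·4 − 28)4^{j−1} − (11·7 − 28)7^{j−1} = 32·4^{j−1} − 49·7^{j−1} = 2·4^{j+1} − 7^{j+1}.
By strong induction, T_k = 2·4^k − 7^k for all k ≥ 1.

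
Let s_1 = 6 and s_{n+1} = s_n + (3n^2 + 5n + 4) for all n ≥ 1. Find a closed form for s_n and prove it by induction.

Claim: s_n = n^3 + n^2 + 2n + 2.

Base case: s_1 = 6, and 1^3 + 1^2 + 2·1 + 2 = 6.
Assume s_j = j^3 + j^2 + 2j + 2.
Then s_{j+1} = s_j + (3j^2 + 5j + 4) = (j^3 + j^2 + 2j + 2) + (3j^2 + 5j + 4) = j^3 + 4j^2 + 7j + 6,
and (j+1)^3 + (j+1)^2 + 2·(j+1) + 2 = j^3 + 4j^2 + 7j + 6.
By induction, s_n = n^3 + n^2 + 2n + 2 for all n ≥ 1.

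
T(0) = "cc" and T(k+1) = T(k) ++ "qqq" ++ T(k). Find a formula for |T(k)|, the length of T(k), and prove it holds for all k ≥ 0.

Claim: |T(k)| = 5·2^k − 3.

Base case: |T(0)| = 2, and 5·2^0 − 3 = 2.
Assume |T(j)| = 5·2^j − 3.
Then |T(j+1)| = |T(j)| + 3 + |T(j)| = 2|T(j)| + 3 = 2(5·2^j − 3) + 3 = 5·2^{j+1} − 6 + 3 = 5·2^{j+1} − 3.
Hence |T(k)| = 5·2^k − 3 for every k ≥ 0, by induction.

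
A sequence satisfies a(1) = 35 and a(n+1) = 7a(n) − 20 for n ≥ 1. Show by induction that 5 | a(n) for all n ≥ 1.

Base case: a(1) = 35 = 5·7, so 5 | a(1).
Assume 5 | a(k), so a(k) = 5t for some integer t.
Then a(k+1) = 7a(k) − 20 = 7·(5t) − 20 = 5(7t − 4), so 5 | a(k+1).
Hence 5 | a(n) for every n ≥ 1, by induction.

5 | a(n)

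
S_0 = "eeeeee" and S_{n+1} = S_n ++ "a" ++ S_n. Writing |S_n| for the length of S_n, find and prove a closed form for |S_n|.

Claim: |S_n| = 7·2^n − 1.

Base case: |S_0| = 6, and 7·2^0 − 1 = 6.
Assume |S_k| = 7·2^k − 1.
Then |S_{k+1}| = |S_k| + 1 + |S_k| = 2|S_k| + 1 = 2(7·2^k − 1) + 1 = 7·2^{k+1} − 2 + 1 = 7·2^{k+1} − 1.
By induction, |S_n| = 7·2^n − 1 for all n ≥ 0.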